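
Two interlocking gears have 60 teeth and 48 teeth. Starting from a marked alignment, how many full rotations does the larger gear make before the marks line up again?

4 rotations

They are all back at their starting positions together after one LCM of the periods.
60 = 2^2 × 3 × 5
48 = 2^4 × 3
LCM(60, 48) = 2^4 × 3 × 5 = 240.
Rotations for period 60: 240 / 60 = 4.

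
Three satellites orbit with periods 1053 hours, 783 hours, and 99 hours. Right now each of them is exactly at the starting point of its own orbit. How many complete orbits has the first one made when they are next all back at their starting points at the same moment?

They are all back at their starting positions together after one LCM of the periods.
1053 = 3^4 × 13
783 = 3^3 × 29
99 = 3^2 × 11
LCM(1053, 783, 99) = 3^4 × 11 × 13 × 29 = 335907.
Orbits for period 1053: 335907 / 1053 = 319.

319 orbits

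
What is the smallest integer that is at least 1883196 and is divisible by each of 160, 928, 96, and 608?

2115840

The integer must be a common multiple of 160, 928, 96, and 608, so a multiple of their LCM.
160 = 2^5 × 5
928 = 2^5 × 29
96 = 2^5 × 3
608 = 2^5 × 19
LCM(160, 928, 96, 608) = 2^5 × 3 × 5 × 19 × 29 = 264480.
Smallest multiple of 264480 that is ≥ 1883196: ⌈1883196/264480⌉ × 264480 = 8 × 264480 = 2115840.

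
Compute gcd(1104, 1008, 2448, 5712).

1104 = 2^4 × 3 × 23
1008 = 2^4 × 3^2 × 7
2448 = 2^4 × 3^2 × 17
5712 = 2^4 × 3 × 7 × 17
gcd(1104, 1008, 2448, 5712) = 2^4 × 3 = 48.

48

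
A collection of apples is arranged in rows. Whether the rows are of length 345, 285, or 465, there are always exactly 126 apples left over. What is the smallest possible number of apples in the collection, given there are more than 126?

203331

N − 126 must be a common multiple of 345, 285, and 465.
345 = 3 × 5 × 23
285 = 3 × 5 × 19
465 = 3 × 5 × 31
LCM(345, 285, 465) = 3 × 5 × 19 × 23 × 31 = 203205.
Smallest N > 126 is LCM + 126 = 203205 + 126 = 203331.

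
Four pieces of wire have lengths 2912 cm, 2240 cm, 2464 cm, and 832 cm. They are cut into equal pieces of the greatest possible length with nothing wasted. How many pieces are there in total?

264

Piece length = gcd(2912, 2240, 2464, 832).
2912 = 2^5 × 7 × 13
2240 = 2^6 × 5 × 7
2464 = 2^5 × 7 × 11
832 = 2^6 × 13
gcd(2912, 2240, 2464, 832) = 2^5 = 32.
Total pieces = 2912/32 + 2240/32 + 2464/32 + 832/32 = 91 + 70 + 77 + 26 = 264.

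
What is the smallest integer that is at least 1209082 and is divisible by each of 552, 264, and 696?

1232616

The integer must be a common multiple of 552, 264, and 696, so a multiple of their LCM.
552 = 2^3 × 3 × 23
264 = 2^3 × 3 × 11
696 = 2^3 × 3 × 29
LCM(552, 264, 696) = 2^3 × 3 × 11 × 23 × 29 = 176088.
Smallest multiple of 176088 that is ≥ 1209082: ⌈1209082/176088⌉ × 176088 = 7 × 176088 = 1232616.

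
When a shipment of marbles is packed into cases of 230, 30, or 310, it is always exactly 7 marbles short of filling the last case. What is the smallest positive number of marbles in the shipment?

21383

Being 7 short of a full case of size k means N ≡ −7 (mod k), i.e. N + 7 is a multiple of each size.
230 = 2 × 5 × 23
30 = 2 × 3 × 5
310 = 2 × 5 × 31
LCM(230, 30, 310) = 2 × 3 × 5 × 23 × 31 = 21390.
Smallest positive N is 21390 − 7 = 21383.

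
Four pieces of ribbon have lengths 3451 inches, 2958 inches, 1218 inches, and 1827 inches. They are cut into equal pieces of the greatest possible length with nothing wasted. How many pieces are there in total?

326

Piece length = gcd(3451, 2958, 1218, 1827).
3451 = 7 × 17 × 29
2958 = 2 × 3 × 17 × 29
1218 = 2 × 3 × 7 × 29
1827 = 3^2 × 7 × 29
gcd(3451, 2958, 1218, 1827) = 29.
Total pieces = 3451/29 + 2958/29 + 1218/29 + 1827/29 = 119 + 102 + 42 + 63 = 326.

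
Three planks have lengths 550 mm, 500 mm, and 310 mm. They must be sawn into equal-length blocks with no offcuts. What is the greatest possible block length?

The block length must divide every plank, so the greatest is gcd(550, 500, 310).
550 = 2 × 5^2 × 11
500 = 2^2 × 5^3
310 = 2 × 5 × 31
gcd(550, 500, 310) = 2 × 5 = 10.

10 mm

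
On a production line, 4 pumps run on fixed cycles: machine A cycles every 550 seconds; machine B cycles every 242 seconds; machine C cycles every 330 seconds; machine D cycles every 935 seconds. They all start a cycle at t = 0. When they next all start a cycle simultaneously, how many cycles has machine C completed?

935 cycles

The first common completion time is the LCM of the periods.
550 = 2 × 5^2 × 11
242 = 2 × 11^2
330 = 2 × 3 × 5 × 11
935 = 5 × 11 × 17
LCM(550, 242, 330, 935) = 2 × 3 × 5^2 × 11^2 × 17 = 308550.
Cycles for period 330: 308550 / 330 = 935.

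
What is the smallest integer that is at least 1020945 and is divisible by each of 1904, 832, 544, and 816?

The integer must be a common multiple of 1904, 832, 544, and 816, so a multiple of their LCM.
1904 = 2^4 × 7 × 17
832 = 2^6 × 13
544 = 2^5 × 17
816 = 2^4 × 3 × 17
LCM(1904, 832, 544, 816) = 2^6 × 3 × 7 × 13 × 17 = 297024.
Smallest multiple of 297024 that is ≥ 1020945: ⌈1020945/297024⌉ × 297024 = 4 × 297024 = 1188096.

1188096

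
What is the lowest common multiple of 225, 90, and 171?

225 = 3^2 × 5^2
90 = 2 × 3^2 × 5
171 = 3^2 × 19
LCM(225, 90, 171) = 2 × 3^2 × 5^2 × 19 = 8550.

8550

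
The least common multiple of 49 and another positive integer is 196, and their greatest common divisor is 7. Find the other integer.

28

gcd × lcm = product of the two integers, so the other integer is (7 × 196) / 49 = 28.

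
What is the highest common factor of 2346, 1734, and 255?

51

2346 = 2 × 3 × 17 × 23
1734 = 2 × 3 × 17^2
255 = 3 × 5 × 17
gcd(2346, 1734, 255) = 3 × 17 = 51.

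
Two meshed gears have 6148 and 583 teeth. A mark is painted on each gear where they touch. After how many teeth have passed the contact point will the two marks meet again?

67628 teeth

We need the least common multiple of the intervals.
6148 = 2^2 × 29 × 53
583 = 11 × 53
LCM(6148, 583) = 2^2 × 11 × 29 × 53 = 67628.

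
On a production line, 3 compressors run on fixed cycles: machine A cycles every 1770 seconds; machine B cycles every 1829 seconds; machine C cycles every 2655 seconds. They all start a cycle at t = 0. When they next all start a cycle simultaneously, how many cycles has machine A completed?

93 cycles

All finish a whole number of cycles simultaneously at t = LCM of the periods.
1770 = 2 × 3 × 5 × 59
1829 = 31 × 59
2655 = 3^2 × 5 × 59
LCM(1770, 1829, 2655) = 2 × 3^2 × 5 × 31 × 59 = 164610.
Cycles for period 1770: 164610 / 1770 = 93.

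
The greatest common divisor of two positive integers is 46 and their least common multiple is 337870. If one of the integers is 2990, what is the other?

5198

For two integers, gcd × lcm = product, so the other is (46 × 337870) / 2990 = 15542020 / 2990 = 5198.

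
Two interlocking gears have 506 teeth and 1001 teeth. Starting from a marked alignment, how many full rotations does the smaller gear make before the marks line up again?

91 rotations

The first common completion time is the LCM of the periods.
506 = 2 × 11 × 23
1001 = 7 × 11 × 13
LCM(506, 1001) = 2 × 7 × 11 × 13 × 23 = 46046.
Rotations for period 506: 46046 / 506 = 91.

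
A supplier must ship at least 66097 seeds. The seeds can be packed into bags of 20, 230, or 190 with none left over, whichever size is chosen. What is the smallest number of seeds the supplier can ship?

The number of seeds must be a common multiple of 20, 230, and 190, so a multiple of their LCM.
20 = 2^2 × 5
230 = 2 × 5 × 23
190 = 2 × 5 × 19
LCM(20, 230, 190) = 2^2 × 5 × 19 × 23 = 8740.
Smallest multiple of 8740 that is ≥ 66097: ⌈66097/8740⌉ × 8740 = 8 × 8740 = 69920.

69920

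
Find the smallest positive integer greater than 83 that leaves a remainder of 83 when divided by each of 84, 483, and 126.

N − 83 must be a common multiple of 84, 483, and 126.
84 = 2^2 × 3 × 7
483 = 3 × 7 × 23
126 = 2 × 3^2 × 7
LCM(84, 483, 126) = 2^2 × 3^2 × 7 × 23 = 5796.
Smallest N > 83 is LCM + 83 = 5796 + 83 = 5879.

5879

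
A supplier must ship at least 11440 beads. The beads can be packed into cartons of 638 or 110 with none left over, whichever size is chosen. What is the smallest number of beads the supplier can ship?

The number of beads must be a common multiple of 638 and 110, so a multiple of their LCM.
638 = 2 × 11 × 29
110 = 2 × 5 × 11
LCM(638, 110) = 2 × 5 × 11 × 29 = 3190.
Smallest multiple of 3190 that is ≥ 11440: ⌈11440/3190⌉ × 3190 = 4 × 3190 = 12760.

12760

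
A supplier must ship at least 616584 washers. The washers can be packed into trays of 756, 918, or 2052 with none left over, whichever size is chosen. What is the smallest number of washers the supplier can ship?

732564

The number of washers must be a common multiple of 756, 918, and 2052, so a multiple of their LCM.
756 = 2^2 × 3^3 × 7
918 = 2 × 3^3 × 17
2052 = 2^2 × 3^3 × 19
LCM(756, 918, 2052) = 2^2 × 3^3 × 7 × 17 × 19 = 244188.
Smallest multiple of 244188 that is ≥ 616584: ⌈616584/244188⌉ × 244188 = 3 × 244188 = 732564.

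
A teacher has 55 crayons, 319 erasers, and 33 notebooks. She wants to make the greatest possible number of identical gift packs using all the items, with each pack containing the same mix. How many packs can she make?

11 packs

The pack count must divide each quantity, so the greatest is gcd(55, 319, 33).
55 = 5 × 11
319 = 11 × 29
33 = 3 × 11
gcd(55, 319, 33) = 11.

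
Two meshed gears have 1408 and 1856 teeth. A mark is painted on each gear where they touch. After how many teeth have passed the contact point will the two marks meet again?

40832 teeth

They coincide at every common multiple of the periods; the first is the LCM.
1408 = 2^7 × 11
1856 = 2^6 × 29
LCM(1408, 1856) = 2^7 × 11 × 29 = 40832.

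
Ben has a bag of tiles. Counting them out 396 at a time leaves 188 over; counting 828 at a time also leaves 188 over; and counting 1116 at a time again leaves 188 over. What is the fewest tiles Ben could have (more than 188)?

N − 188 must be a common multiple of 396, 828, and 1116.
396 = 2^2 × 3^2 × 11
828 = 2^2 × 3^2 × 23
1116 = 2^2 × 3^2 × 31
LCM(396, 828, 1116) = 2^2 × 3^2 × 11 × 23 × 31 = 282348.
Smallest N > 188 is LCM + 188 = 282348 + 188 = 282536.

282536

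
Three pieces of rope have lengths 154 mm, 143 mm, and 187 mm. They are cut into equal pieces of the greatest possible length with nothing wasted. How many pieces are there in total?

44

Piece length = gcd(154, 143, 187).
154 = 2 × 7 × 11
143 = 11 × 13
187 = 11 × 17
gcd(154, 143, 187) = 11.
Total pieces = 154/11 + 143/11 + 187/11 = 14 + 13 + 17 = 44.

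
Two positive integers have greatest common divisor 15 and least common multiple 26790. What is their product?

401850

For any two positive integers, gcd × lcm = product = 15 × 26790 = 401850.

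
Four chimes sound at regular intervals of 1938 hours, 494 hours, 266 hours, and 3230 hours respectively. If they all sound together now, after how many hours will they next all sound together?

We need the least common multiple of the intervals.
1938 = 2 × 3 × 17 × 19
494 = 2 × 13 × 19
266 = 2 × 7 × 19
3230 = 2 × 5 × 17 × 19
LCM(1938, 494, 266, 3230) = 2 × 3 × 5 × 7 × 13 × 17 × 19 = 881790.

881790 hours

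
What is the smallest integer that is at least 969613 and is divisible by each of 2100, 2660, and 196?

1117200

The integer must be a common multiple of 2100, 2660, and 196, so a multiple of their LCM.
2100 = 2^2 × 3 × 5^2 × 7
2660 = 2^2 × 5 × 7 × 19
196 = 2^2 × 7^2
LCM(2100, 2660, 196) = 2^2 × 3 × 5^2 × 7^2 × 19 = 279300.
Smallest multiple of 279300 that is ≥ 969613: ⌈969613/279300⌉ × 279300 = 4 × 279300 = 1117200.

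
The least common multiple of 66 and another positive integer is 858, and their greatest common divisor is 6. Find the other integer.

gcd × lcm = product of the two integers, so the other integer is (6 × 858) / 66 = 78.

78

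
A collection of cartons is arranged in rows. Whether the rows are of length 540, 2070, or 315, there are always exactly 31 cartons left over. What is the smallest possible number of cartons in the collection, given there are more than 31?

N − 31 must be a common multiple of 540, 2070, and 315.
540 = 2^2 × 3^3 × 5
2070 = 2 × 3^2 × 5 × 23
315 = 3^2 × 5 × 7
LCM(540, 2070, 315) = 2^2 × 3^3 × 5 × 7 × 23 = 86940.
Smallest N > 31 is LCM + 31 = 86940 + 31 = 86971.

86971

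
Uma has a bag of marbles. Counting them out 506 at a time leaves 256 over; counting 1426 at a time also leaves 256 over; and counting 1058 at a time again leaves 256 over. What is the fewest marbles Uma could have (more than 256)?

N − 256 must be a common multiple of 506, 1426, and 1058.
506 = 2 × 11 × 23
1426 = 2 × 23 × 31
1058 = 2 × 23^2
LCM(506, 1426, 1058) = 2 × 11 × 23^2 × 31 = 360778.
Smallest N > 256 is LCM + 256 = 360778 + 256 = 361034.

361034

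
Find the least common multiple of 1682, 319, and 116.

1682 = 2 × 29^2
319 = 11 × 29
116 = 2^2 × 29
LCM(1682, 319, 116) = 2^2 × 11 × 29^2 = 37004.

37004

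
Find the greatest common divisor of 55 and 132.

11

55 = 5 × 11
132 = 2^2 × 3 × 11
gcd(55, 132) = 11.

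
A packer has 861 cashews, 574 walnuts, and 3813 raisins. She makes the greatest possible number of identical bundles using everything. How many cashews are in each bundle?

21

Number of bundles = gcd(861, 574, 3813).
861 = 3 × 7 × 41
574 = 2 × 7 × 41
3813 = 3 × 31 × 41
gcd(861, 574, 3813) = 41.
cashews per bundle = 861 / 41 = 21.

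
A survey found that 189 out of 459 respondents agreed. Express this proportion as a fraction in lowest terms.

189 = 3^3 × 7
459 = 3^3 × 17
gcd(189, 459) = 3^3 = 27.
Divide numerator and denominator by 27: 189/459 = 7/17.

7/17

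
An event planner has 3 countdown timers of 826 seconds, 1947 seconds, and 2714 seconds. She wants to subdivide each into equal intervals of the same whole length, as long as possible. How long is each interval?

59 seconds

The interval must divide each timer length; the longest such is the gcd.
826 = 2 × 7 × 59
1947 = 3 × 11 × 59
2714 = 2 × 23 × 59
gcd(826, 1947, 2714) = 59.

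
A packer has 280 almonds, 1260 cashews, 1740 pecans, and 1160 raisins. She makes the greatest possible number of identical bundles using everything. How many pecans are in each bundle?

87

Number of bundles = gcd(280, 1260, 1740, 1160).
280 = 2^3 × 5 × 7
1260 = 2^2 × 3^2 × 5 × 7
1740 = 2^2 × 3 × 5 × 29
1160 = 2^3 × 5 × 29
gcd(280, 1260, 1740, 1160) = 2^2 × 5 = 20.
pecans per bundle = 1740 / 20 = 87.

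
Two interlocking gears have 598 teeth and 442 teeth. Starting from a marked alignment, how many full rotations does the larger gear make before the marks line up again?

17 rotations

They are all back at their starting positions together after one LCM of the periods.
598 = 2 × 13 × 23
442 = 2 × 13 × 17
LCM(598, 442) = 2 × 13 × 17 × 23 = 10166.
Rotations for period 598: 10166 / 598 = 17.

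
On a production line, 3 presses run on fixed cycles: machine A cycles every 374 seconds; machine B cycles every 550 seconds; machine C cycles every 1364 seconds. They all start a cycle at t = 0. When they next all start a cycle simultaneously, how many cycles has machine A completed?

All finish a whole number of cycles simultaneously at t = LCM of the periods.
374 = 2 × 11 × 17
550 = 2 × 5^2 × 11
1364 = 2^2 × 11 × 31
LCM(374, 550, 1364) = 2^2 × 5^2 × 11 × 17 × 31 = 579700.
Cycles for period 374: 579700 / 374 = 1550.

1550 cycles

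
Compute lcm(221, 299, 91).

221 = 13 × 17
299 = 13 × 23
91 = 7 × 13
LCM(221, 299, 91) = 7 × 13 × 17 × 23 = 35581.

35581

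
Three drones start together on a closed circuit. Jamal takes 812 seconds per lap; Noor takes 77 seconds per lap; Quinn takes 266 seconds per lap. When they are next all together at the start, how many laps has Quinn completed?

638 laps

The first common completion time is the LCM of the periods.
812 = 2^2 × 7 × 29
77 = 7 × 11
266 = 2 × 7 × 19
LCM(812, 77, 266) = 2^2 × 7 × 11 × 19 × 29 = 169708.
Laps for period 266: 169708 / 266 = 638.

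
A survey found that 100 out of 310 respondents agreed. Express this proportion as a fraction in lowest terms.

10/31

100 = 2^2 × 5^2
310 = 2 × 5 × 31
gcd(100, 310) = 2 × 5 = 10.
Divide numerator and denominator by 10: 100/310 = 10/31.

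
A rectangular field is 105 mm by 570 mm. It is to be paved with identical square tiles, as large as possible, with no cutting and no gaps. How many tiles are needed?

266

Tile side = gcd(105, 570).
105 = 3 × 5 × 7
570 = 2 × 3 × 5 × 19
gcd(105, 570) = 3 × 5 = 15.
Tiles: (105/15) × (570/15) = 7 × 38 = 266.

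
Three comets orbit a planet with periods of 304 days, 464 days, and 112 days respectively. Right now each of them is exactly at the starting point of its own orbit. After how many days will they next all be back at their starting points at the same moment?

61712 days

We need the least common multiple of the intervals.
304 = 2^4 × 19
464 = 2^4 × 29
112 = 2^4 × 7
LCM(304, 464, 112) = 2^4 × 7 × 19 × 29 = 61712.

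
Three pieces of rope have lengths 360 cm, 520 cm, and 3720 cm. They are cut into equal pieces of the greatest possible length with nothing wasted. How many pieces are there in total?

115

Piece length = gcd(360, 520, 3720).
360 = 2^3 × 3^2 × 5
520 = 2^3 × 5 × 13
3720 = 2^3 × 3 × 5 × 31
gcd(360, 520, 3720) = 2^3 × 5 = 40.
Total pieces = 360/40 + 520/40 + 3720/40 = 9 + 13 + 93 = 115.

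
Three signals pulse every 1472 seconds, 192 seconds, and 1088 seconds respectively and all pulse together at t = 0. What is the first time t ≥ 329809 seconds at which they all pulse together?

375360 seconds

Joint pulses occur at multiples of LCM(1472, 192, 1088).
1472 = 2^6 × 23
192 = 2^6 × 3
1088 = 2^6 × 17
LCM(1472, 192, 1088) = 2^6 × 3 × 17 × 23 = 75072.
Smallest multiple of 75072 that is ≥ 329809: ⌈329809/75072⌉ × 75072 = 5 × 75072 = 375360.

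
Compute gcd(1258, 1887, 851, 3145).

1258 = 2 × 17 × 37
1887 = 3 × 17 × 37
851 = 23 × 37
3145 = 5 × 17 × 37
gcd(1258, 1887, 851, 3145) = 37.

37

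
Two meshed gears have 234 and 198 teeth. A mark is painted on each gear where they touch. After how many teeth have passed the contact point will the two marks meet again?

We need the least common multiple of the intervals.
234 = 2 × 3^2 × 13
198 = 2 × 3^2 × 11
LCM(234, 198) = 2 × 3^2 × 11 × 13 = 2574.

2574 teeth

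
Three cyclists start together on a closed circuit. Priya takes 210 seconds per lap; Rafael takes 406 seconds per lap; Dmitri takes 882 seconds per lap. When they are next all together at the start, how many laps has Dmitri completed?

145 laps

All finish a whole number of cycles simultaneously at t = LCM of the periods.
210 = 2 × 3 × 5 × 7
406 = 2 × 7 × 29
882 = 2 × 3^2 × 7^2
LCM(210, 406, 882) = 2 × 3^2 × 5 × 7^2 × 29 = 127890.
Laps for period 882: 127890 / 882 = 145.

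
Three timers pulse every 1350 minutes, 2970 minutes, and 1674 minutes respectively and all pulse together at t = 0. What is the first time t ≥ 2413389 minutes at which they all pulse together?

Joint pulses occur at multiples of LCM(1350, 2970, 1674).
1350 = 2 × 3^3 × 5^2
2970 = 2 × 3^3 × 5 × 11
1674 = 2 × 3^3 × 31
LCM(1350, 2970, 1674) = 2 × 3^3 × 5^2 × 11 × 31 = 460350.
Smallest multiple of 460350 that is ≥ 2413389: ⌈2413389/460350⌉ × 460350 = 6 × 460350 = 2762100.

2762100 minutes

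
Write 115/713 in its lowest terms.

115 = 5 × 23
713 = 23 × 31
gcd(115, 713) = 23.
Divide numerator and denominator by 23: 115/713 = 5/31.

5/31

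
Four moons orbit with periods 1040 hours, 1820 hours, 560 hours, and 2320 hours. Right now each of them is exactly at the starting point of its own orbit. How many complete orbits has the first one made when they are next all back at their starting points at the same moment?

203 orbits

All finish a whole number of cycles simultaneously at t = LCM of the periods.
1040 = 2^4 × 5 × 13
1820 = 2^2 × 5 × 7 × 13
560 = 2^4 × 5 × 7
2320 = 2^4 × 5 × 29
LCM(1040, 1820, 560, 2320) = 2^4 × 5 × 7 × 13 × 29 = 211120.
Orbits for period 1040: 211120 / 1040 = 203.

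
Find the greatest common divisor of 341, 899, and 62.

341 = 11 × 31
899 = 29 × 31
62 = 2 × 31
gcd(341, 899, 62) = 31.

31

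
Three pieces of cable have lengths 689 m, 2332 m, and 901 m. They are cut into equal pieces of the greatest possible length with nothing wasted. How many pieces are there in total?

Piece length = gcd(689, 2332, 901).
689 = 13 × 53
2332 = 2^2 × 11 × 53
901 = 17 × 53
gcd(689, 2332, 901) = 53.
Total pieces = 689/53 + 2332/53 + 901/53 = 13 + 44 + 17 = 74.

74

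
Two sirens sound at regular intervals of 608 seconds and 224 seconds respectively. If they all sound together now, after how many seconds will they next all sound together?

We need the least common multiple of the intervals.
608 = 2^5 × 19
224 = 2^5 × 7
LCM(608, 224) = 2^5 × 7 × 19 = 4256.

4256 seconds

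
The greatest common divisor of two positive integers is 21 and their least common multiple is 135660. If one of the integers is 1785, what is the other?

1596

For two integers, gcd × lcm = product, so the other is (21 × 135660) / 1785 = 2848860 / 1785 = 1596.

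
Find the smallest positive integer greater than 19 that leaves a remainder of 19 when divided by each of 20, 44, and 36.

N − 19 must be a common multiple of 20, 44, and 36.
20 = 2^2 × 5
44 = 2^2 × 11
36 = 2^2 × 3^2
LCM(20, 44, 36) = 2^2 × 3^2 × 5 × 11 = 1980.
Smallest N > 19 is LCM + 19 = 1980 + 19 = 1999.

1999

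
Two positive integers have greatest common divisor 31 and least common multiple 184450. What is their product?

For any two positive integers, gcd × lcm = product = 31 × 184450 = 5717950.

5717950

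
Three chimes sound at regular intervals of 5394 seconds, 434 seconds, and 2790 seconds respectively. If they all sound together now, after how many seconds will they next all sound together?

566370 seconds

We need the least common multiple of the intervals.
5394 = 2 × 3 × 29 × 31
434 = 2 × 7 × 31
2790 = 2 × 3^2 × 5 × 31
LCM(5394, 434, 2790) = 2 × 3^2 × 5 × 7 × 29 × 31 = 566370.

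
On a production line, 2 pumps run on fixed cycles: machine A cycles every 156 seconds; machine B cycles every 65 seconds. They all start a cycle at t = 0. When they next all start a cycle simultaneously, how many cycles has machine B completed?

12 cycles

They are all back at their starting positions together after one LCM of the periods.
156 = 2^2 × 3 × 13
65 = 5 × 13
LCM(156, 65) = 2^2 × 3 × 5 × 13 = 780.
Cycles for period 65: 780 / 65 = 12.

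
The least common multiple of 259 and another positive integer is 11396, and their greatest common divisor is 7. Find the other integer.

308

gcd × lcm = product of the two integers, so the other integer is (7 × 11396) / 259 = 308.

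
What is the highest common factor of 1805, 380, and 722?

1805 = 5 × 19^2
380 = 2^2 × 5 × 19
722 = 2 × 19^2
gcd(1805, 380, 722) = 19.

19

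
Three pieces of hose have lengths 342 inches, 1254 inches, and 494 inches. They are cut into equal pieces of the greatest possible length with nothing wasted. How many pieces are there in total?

55

Piece length = gcd(342, 1254, 494).
342 = 2 × 3^2 × 19
1254 = 2 × 3 × 11 × 19
494 = 2 × 13 × 19
gcd(342, 1254, 494) = 2 × 19 = 38.
Total pieces = 342/38 + 1254/38 + 494/38 = 9 + 33 + 13 = 55.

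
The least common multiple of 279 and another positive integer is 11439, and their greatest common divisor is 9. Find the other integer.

369

gcd × lcm = product of the two integers, so the other integer is (9 × 11439) / 279 = 369.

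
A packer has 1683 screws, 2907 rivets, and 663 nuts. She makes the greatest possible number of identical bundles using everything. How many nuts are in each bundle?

13

Number of bundles = gcd(1683, 2907, 663).
1683 = 3^2 × 11 × 17
2907 = 3^2 × 17 × 19
663 = 3 × 13 × 17
gcd(1683, 2907, 663) = 3 × 17 = 51.
nuts per bundle = 663 / 51 = 13.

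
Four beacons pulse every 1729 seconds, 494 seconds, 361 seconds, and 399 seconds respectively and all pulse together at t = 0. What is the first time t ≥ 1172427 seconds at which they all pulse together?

1182636 seconds

Joint pulses occur at multiples of LCM(1729, 494, 361, 399).
1729 = 7 × 13 × 19
494 = 2 × 13 × 19
361 = 19^2
399 = 3 × 7 × 19
LCM(1729, 494, 361, 399) = 2 × 3 × 7 × 13 × 19^2 = 197106.
Smallest multiple of 197106 that is ≥ 1172427: ⌈1172427/197106⌉ × 197106 = 6 × 197106 = 1182636.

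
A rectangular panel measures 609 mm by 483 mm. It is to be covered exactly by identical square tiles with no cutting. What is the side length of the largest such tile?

By the Euclidean algorithm:
609 = 1 × 483 + 126
483 = 3 × 126 + 105
126 = 1 × 105 + 21
105 = 5 × 21 + 0
gcd(609, 483) = 21.

21 mm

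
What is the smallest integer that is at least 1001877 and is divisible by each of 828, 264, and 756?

The integer must be a common multiple of 828, 264, and 756, so a multiple of their LCM.
828 = 2^2 × 3^2 × 23
264 = 2^3 × 3 × 11
756 = 2^2 × 3^3 × 7
LCM(828, 264, 756) = 2^3 × 3^3 × 7 × 11 × 23 = 382536.
Smallest multiple of 382536 that is ≥ 1001877: ⌈1001877/382536⌉ × 382536 = 3 × 382536 = 1147608.

1147608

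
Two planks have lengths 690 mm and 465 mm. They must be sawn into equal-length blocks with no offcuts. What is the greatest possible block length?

The block length must divide every plank, so the greatest is gcd(690, 465).
690 = 2 × 3 × 5 × 23
465 = 3 × 5 × 31
gcd(690, 465) = 3 × 5 = 15.

15 mm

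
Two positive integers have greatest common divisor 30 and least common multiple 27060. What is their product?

For any two positive integers, gcd × lcm = product = 30 × 27060 = 811800.

811800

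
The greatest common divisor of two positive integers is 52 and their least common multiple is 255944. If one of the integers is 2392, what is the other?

For two integers, gcd × lcm = product, so the other is (52 × 255944) / 2392 = 13309088 / 2392 = 5564.

5564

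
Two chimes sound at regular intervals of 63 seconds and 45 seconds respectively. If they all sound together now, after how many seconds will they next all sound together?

315 seconds

They coincide at every common multiple of the periods; the first is the LCM.
63 = 3^2 × 7
45 = 3^2 × 5
LCM(63, 45) = 3^2 × 5 × 7 = 315.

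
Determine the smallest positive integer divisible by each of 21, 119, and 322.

16422

21 = 3 × 7
119 = 7 × 17
322 = 2 × 7 × 23
LCM(21, 119, 322) = 2 × 3 × 7 × 17 × 23 = 16422.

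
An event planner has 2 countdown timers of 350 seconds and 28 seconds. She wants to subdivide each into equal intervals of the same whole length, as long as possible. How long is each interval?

14 seconds

The interval must divide each timer length; the longest such is the gcd.
350 = 2 × 5^2 × 7
28 = 2^2 × 7
gcd(350, 28) = 2 × 7 = 14.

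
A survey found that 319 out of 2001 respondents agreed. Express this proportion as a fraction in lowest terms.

11/69

319 = 11 × 29
2001 = 3 × 23 × 29
gcd(319, 2001) = 29.
Divide numerator and denominator by 29: 319/2001 = 11/69.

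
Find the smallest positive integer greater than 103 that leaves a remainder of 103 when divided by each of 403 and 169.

N − 103 must be a common multiple of 403 and 169.
403 = 13 × 31
169 = 13^2
LCM(403, 169) = 13^2 × 31 = 5239.
Smallest N > 103 is LCM + 103 = 5239 + 103 = 5342.

5342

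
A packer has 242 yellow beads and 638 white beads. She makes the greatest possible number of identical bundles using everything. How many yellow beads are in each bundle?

Number of bundles = gcd(242, 638).
242 = 2 × 11^2
638 = 2 × 11 × 29
gcd(242, 638) = 2 × 11 = 22.
yellow beads per bundle = 242 / 22 = 11.

11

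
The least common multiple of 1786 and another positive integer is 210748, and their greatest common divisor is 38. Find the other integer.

gcd × lcm = product of the two integers, so the other integer is (38 × 210748) / 1786 = 4484.

4484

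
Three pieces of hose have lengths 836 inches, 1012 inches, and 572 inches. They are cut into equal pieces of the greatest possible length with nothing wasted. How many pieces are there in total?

55

Piece length = gcd(836, 1012, 572).
836 = 2^2 × 11 × 19
1012 = 2^2 × 11 × 23
572 = 2^2 × 11 × 13
gcd(836, 1012, 572) = 2^2 × 11 = 44.
Total pieces = 836/44 + 1012/44 + 572/44 = 19 + 23 + 13 = 55.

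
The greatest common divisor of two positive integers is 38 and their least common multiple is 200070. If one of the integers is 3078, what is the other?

For two integers, gcd × lcm = product, so the other is (38 × 200070) / 3078 = 7602660 / 3078 = 2470.

2470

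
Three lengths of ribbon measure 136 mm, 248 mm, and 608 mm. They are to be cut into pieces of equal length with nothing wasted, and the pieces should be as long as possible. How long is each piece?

8 mm

The greatest length dividing all of 136, 248, and 608 is their gcd.
136 = 2^3 × 17
248 = 2^3 × 31
608 = 2^5 × 19
gcd(136, 248, 608) = 2^3 = 8.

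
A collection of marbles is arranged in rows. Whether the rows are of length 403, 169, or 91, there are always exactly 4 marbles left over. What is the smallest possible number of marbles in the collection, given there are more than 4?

36677

N − 4 must be a common multiple of 403, 169, and 91.
403 = 13 × 31
169 = 13^2
91 = 7 × 13
LCM(403, 169, 91) = 7 × 13^2 × 31 = 36673.
Smallest N > 4 is LCM + 4 = 36673 + 4 = 36677.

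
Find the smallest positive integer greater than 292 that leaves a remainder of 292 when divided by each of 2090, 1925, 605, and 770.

N − 292 must be a common multiple of 2090, 1925, 605, and 770.
2090 = 2 × 5 × 11 × 19
1925 = 5^2 × 7 × 11
605 = 5 × 11^2
770 = 2 × 5 × 7 × 11
LCM(2090, 1925, 605, 770) = 2 × 5^2 × 7 × 11^2 × 19 = 804650.
Smallest N > 292 is LCM + 292 = 804650 + 292 = 804942.

804942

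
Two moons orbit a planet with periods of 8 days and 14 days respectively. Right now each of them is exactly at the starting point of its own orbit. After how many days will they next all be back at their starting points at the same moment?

56 days

We need the least common multiple of the intervals.
8 = 2^3
14 = 2 × 7
LCM(8, 14) = 2^3 × 7 = 56.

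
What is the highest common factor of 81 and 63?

81 = 3^4
63 = 3^2 × 7
gcd(81, 63) = 3^2 = 9.

9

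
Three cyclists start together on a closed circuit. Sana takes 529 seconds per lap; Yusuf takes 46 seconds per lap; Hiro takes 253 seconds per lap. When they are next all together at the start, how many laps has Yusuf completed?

253 laps

All finish a whole number of cycles simultaneously at t = LCM of the periods.
529 = 23^2
46 = 2 × 23
253 = 11 × 23
LCM(529, 46, 253) = 2 × 11 × 23^2 = 11638.
Laps for period 46: 11638 / 46 = 253.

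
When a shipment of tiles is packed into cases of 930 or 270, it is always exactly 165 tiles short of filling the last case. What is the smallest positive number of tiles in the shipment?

8205

Being 165 short of a full case of size k means N ≡ −165 (mod k), i.e. N + 165 is a multiple of each size.
930 = 2 × 3 × 5 × 31
270 = 2 × 3^3 × 5
LCM(930, 270) = 2 × 3^3 × 5 × 31 = 8370.
Smallest positive N is 8370 − 165 = 8205.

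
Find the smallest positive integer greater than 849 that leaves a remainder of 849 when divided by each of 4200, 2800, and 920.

194049

N − 849 must be a common multiple of 4200, 2800, and 920.
4200 = 2^3 × 3 × 5^2 × 7
2800 = 2^4 × 5^2 × 7
920 = 2^3 × 5 × 23
LCM(4200, 2800, 920) = 2^4 × 3 × 5^2 × 7 × 23 = 193200.
Smallest N > 849 is LCM + 849 = 193200 + 849 = 194049.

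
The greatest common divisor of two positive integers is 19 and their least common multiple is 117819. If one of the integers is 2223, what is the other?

1007

For two integers, gcd × lcm = product, so the other is (19 × 117819) / 2223 = 2238561 / 2223 = 1007.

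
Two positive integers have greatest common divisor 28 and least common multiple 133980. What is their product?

3751440

For any two positive integers, gcd × lcm = product = 28 × 133980 = 3751440.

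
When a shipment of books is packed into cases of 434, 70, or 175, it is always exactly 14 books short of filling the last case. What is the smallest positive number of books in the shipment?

10836

Being 14 short of a full case of size k means N ≡ −14 (mod k), i.e. N + 14 is a multiple of each size.
434 = 2 × 7 × 31
70 = 2 × 5 × 7
175 = 5^2 × 7
LCM(434, 70, 175) = 2 × 5^2 × 7 × 31 = 10850.
Smallest positive N is 10850 − 14 = 10836.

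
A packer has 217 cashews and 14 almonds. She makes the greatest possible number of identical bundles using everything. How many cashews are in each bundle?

31

Number of bundles = gcd(217, 14).
217 = 7 × 31
14 = 2 × 7
gcd(217, 14) = 7.
cashews per bundle = 217 / 7 = 31.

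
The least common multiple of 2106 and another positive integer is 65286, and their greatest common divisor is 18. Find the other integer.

558

gcd × lcm = product of the two integers, so the other integer is (18 × 65286) / 2106 = 558.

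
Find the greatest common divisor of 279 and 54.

279 = 3^2 × 31
54 = 2 × 3^3
gcd(279, 54) = 3^2 = 9.

9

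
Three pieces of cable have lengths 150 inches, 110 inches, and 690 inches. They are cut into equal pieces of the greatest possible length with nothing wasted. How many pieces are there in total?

Piece length = gcd(150, 110, 690).
150 = 2 × 3 × 5^2
110 = 2 × 5 × 11
690 = 2 × 3 × 5 × 23
gcd(150, 110, 690) = 2 × 5 = 10.
Total pieces = 150/10 + 110/10 + 690/10 = 15 + 11 + 69 = 95.

95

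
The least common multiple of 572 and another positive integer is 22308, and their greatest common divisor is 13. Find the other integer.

507

gcd × lcm = product of the two integers, so the other integer is (13 × 22308) / 572 = 507.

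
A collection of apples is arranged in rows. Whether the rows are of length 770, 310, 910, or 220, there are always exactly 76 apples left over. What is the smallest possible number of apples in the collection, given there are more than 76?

620696

N − 76 must be a common multiple of 770, 310, 910, and 220.
770 = 2 × 5 × 7 × 11
310 = 2 × 5 × 31
910 = 2 × 5 × 7 × 13
220 = 2^2 × 5 × 11
LCM(770, 310, 910, 220) = 2^2 × 5 × 7 × 11 × 13 × 31 = 620620.
Smallest N > 76 is LCM + 76 = 620620 + 76 = 620696.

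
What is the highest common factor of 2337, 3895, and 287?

2337 = 3 × 19 × 41
3895 = 5 × 19 × 41
287 = 7 × 41
gcd(2337, 3895, 287) = 41.

41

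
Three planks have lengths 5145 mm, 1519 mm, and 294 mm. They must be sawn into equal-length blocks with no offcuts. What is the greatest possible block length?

The block length must divide every plank, so the greatest is gcd(5145, 1519, 294).
5145 = 3 × 5 × 7^3
1519 = 7^2 × 31
294 = 2 × 3 × 7^2
gcd(5145, 1519, 294) = 7^2 = 49.

49 mm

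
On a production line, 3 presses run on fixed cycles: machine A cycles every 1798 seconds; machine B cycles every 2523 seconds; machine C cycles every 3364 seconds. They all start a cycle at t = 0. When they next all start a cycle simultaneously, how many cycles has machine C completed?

93 cycles

The first common completion time is the LCM of the periods.
1798 = 2 × 29 × 31
2523 = 3 × 29^2
3364 = 2^2 × 29^2
LCM(1798, 2523, 3364) = 2^2 × 3 × 29^2 × 31 = 312852.
Cycles for period 3364: 312852 / 3364 = 93.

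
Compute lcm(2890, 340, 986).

167620

2890 = 2 × 5 × 17^2
340 = 2^2 × 5 × 17
986 = 2 × 17 × 29
LCM(2890, 340, 986) = 2^2 × 5 × 17^2 × 29 = 167620.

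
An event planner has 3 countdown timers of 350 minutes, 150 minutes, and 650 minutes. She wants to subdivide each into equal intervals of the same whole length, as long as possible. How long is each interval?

50 minutes

The interval must divide each timer length; the longest such is the gcd.
350 = 2 × 5^2 × 7
150 = 2 × 3 × 5^2
650 = 2 × 5^2 × 13
gcd(350, 150, 650) = 2 × 5^2 = 50.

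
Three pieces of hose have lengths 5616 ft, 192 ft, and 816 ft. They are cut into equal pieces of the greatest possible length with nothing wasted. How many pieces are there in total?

138

Piece length = gcd(5616, 192, 816).
5616 = 2^4 × 3^3 × 13
192 = 2^6 × 3
816 = 2^4 × 3 × 17
gcd(5616, 192, 816) = 2^4 × 3 = 48.
Total pieces = 5616/48 + 192/48 + 816/48 = 117 + 4 + 17 = 138.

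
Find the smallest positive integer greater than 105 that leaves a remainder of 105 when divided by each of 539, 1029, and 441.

N − 105 must be a common multiple of 539, 1029, and 441.
539 = 7^2 × 11
1029 = 3 × 7^3
441 = 3^2 × 7^2
LCM(539, 1029, 441) = 3^2 × 7^3 × 11 = 33957.
Smallest N > 105 is LCM + 105 = 33957 + 105 = 34062.

34062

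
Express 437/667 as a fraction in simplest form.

19/29

437 = 19 × 23
667 = 23 × 29
gcd(437, 667) = 23.
Divide numerator and denominator by 23: 437/667 = 19/29.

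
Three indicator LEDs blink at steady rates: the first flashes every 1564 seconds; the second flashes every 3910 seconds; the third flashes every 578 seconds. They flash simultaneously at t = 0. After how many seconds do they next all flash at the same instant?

We need the least common multiple of the intervals.
1564 = 2^2 × 17 × 23
3910 = 2 × 5 × 17 × 23
578 = 2 × 17^2
LCM(1564, 3910, 578) = 2^2 × 5 × 17^2 × 23 = 132940.

132940 seconds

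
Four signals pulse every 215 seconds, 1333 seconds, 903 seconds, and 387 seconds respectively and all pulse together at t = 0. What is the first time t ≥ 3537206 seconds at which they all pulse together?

3779055 seconds

Joint pulses occur at multiples of LCM(215, 1333, 903, 387).
215 = 5 × 43
1333 = 31 × 43
903 = 3 × 7 × 43
387 = 3^2 × 43
LCM(215, 1333, 903, 387) = 3^2 × 5 × 7 × 31 × 43 = 419895.
Smallest multiple of 419895 that is ≥ 3537206: ⌈3537206/419895⌉ × 419895 = 9 × 419895 = 3779055.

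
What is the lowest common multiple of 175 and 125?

875

175 = 5^2 × 7
125 = 5^3
LCM(175, 125) = 5^3 × 7 = 875.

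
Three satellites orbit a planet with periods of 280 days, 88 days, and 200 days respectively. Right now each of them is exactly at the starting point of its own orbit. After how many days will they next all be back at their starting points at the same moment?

The first simultaneous occurrence is after LCM of the individual periods.
280 = 2^3 × 5 × 7
88 = 2^3 × 11
200 = 2^3 × 5^2
LCM(280, 88, 200) = 2^3 × 5^2 × 7 × 11 = 15400.

15400 days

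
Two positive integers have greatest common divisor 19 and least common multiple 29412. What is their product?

For any two positive integers, gcd × lcm = product = 19 × 29412 = 558828.

558828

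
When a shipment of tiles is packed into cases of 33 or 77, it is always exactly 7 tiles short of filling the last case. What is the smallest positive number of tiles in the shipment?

224

Being 7 short of a full case of size k means N ≡ −7 (mod k), i.e. N + 7 is a multiple of each size.
33 = 3 × 11
77 = 7 × 11
LCM(33, 77) = 3 × 7 × 11 = 231.
Smallest positive N is 231 − 7 = 224.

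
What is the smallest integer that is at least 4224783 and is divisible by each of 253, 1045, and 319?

4879105

The integer must be a common multiple of 253, 1045, and 319, so a multiple of their LCM.
253 = 11 × 23
1045 = 5 × 11 × 19
319 = 11 × 29
LCM(253, 1045, 319) = 5 × 11 × 19 × 23 × 29 = 697015.
Smallest multiple of 697015 that is ≥ 4224783: ⌈4224783/697015⌉ × 697015 = 7 × 697015 = 4879105.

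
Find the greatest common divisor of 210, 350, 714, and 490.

14

210 = 2 × 3 × 5 × 7
350 = 2 × 5^2 × 7
714 = 2 × 3 × 7 × 17
490 = 2 × 5 × 7^2
gcd(210, 350, 714, 490) = 2 × 7 = 14.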